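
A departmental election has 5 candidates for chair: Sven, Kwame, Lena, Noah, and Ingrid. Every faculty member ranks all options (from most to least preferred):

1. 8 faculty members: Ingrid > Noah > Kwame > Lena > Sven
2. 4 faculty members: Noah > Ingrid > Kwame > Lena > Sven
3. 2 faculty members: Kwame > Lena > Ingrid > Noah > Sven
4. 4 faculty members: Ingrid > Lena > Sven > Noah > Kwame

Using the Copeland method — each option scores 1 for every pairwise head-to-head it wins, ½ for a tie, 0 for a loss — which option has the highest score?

Sven: loses to Kwame, Lena, Noah, and Ingrid → score 0.
Kwame: beats Sven and Lena; loses to Noah and Ingrid → score 2.
Lena: beats Sven; loses to Kwame, Noah, and Ingrid → score 1.
Noah: beats Sven, Kwame, and Lena; loses to Ingrid → score 3.
Ingrid: beats Sven, Kwame, Lena, and Noah → score 4.
Ingrid has the best pairwise record.

Ingrid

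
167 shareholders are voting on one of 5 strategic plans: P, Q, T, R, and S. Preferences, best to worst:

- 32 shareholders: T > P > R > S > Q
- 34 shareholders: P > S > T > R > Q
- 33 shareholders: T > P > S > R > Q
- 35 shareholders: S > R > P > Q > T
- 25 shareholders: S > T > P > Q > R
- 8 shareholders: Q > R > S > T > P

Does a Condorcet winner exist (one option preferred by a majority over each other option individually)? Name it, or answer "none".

Checking pairwise contests:
T beats P 98–69.
P beats Q 159–8.
S beats T 102–65.
P beats R 124–43.
P beats S 99–68.
Every option loses at least one head-to-head, so there is no Condorcet winner.

none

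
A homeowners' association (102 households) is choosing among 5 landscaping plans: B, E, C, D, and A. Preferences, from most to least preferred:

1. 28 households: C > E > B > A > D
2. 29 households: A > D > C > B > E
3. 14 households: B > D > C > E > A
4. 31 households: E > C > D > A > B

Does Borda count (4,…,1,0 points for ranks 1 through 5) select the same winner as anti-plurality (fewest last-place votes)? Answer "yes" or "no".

yes

Borda — scores: B 141, E 222, C 291, D 191, A 175. Winner: C.
Anti-plurality — last-place votes: B 31, E 29, C 0, D 28, A 14. Winner: C.
The two methods agree.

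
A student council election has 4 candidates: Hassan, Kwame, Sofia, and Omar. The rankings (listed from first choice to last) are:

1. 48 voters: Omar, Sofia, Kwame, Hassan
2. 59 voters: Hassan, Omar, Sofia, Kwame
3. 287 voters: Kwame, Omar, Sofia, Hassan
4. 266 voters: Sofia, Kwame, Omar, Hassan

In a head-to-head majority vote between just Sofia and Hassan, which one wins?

Voters preferring Sofia to Hassan: 601; preferring Hassan to Sofia: 59.
Sofia wins the head-to-head.

Sofia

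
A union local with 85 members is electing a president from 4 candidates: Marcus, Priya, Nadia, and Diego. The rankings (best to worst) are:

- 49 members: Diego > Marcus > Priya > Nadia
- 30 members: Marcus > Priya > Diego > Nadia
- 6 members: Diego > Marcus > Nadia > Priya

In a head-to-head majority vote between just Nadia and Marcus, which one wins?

Voters preferring Nadia to Marcus: 0; preferring Marcus to Nadia: 85.
Marcus wins the head-to-head.

Marcus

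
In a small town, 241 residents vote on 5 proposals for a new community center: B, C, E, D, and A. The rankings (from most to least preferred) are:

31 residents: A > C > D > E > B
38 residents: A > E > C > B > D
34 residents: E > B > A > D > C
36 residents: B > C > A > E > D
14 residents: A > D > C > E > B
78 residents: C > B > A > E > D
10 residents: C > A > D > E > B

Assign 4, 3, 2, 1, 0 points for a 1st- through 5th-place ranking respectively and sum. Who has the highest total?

A

B: 31·0 + 38·1 + 34·3 + 36·4 + 14·0 + 78·3 + 10·0 = 518
C: 31·3 + 38·2 + 34·0 + 36·3 + 14·2 + 78·4 + 10·4 = 657
E: 31·1 + 38·3 + 34·4 + 36·1 + 14·1 + 78·1 + 10·1 = 419
D: 31·2 + 38·0 + 34·1 + 36·0 + 14·3 + 78·0 + 10·2 = 158
A: 31·4 + 38·4 + 34·2 + 36·2 + 14·4 + 78·2 + 10·3 = 658
A has the highest Borda score (658).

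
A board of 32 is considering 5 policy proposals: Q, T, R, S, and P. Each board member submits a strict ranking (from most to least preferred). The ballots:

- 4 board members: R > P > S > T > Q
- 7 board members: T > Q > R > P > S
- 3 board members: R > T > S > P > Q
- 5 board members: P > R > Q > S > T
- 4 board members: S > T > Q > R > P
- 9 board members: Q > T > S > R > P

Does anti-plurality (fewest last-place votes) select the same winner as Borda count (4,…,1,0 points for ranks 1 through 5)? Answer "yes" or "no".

no

Anti-plurality — last-place votes: Q 7, T 5, R 0, S 7, P 13. Winner: R.
Borda — scores: Q 75, T 80, R 70, S 53, P 42. Winner: T.
The two methods disagree.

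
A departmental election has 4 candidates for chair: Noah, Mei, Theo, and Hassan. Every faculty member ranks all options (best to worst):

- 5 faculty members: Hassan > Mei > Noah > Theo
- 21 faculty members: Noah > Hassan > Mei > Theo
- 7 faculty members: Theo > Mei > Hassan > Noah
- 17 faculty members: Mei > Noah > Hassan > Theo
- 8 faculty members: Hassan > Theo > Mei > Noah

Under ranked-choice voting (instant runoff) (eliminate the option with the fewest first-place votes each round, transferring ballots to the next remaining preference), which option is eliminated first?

Round 1: Noah 21, Mei 17, Theo 7, Hassan 13. Eliminate Theo.

Theo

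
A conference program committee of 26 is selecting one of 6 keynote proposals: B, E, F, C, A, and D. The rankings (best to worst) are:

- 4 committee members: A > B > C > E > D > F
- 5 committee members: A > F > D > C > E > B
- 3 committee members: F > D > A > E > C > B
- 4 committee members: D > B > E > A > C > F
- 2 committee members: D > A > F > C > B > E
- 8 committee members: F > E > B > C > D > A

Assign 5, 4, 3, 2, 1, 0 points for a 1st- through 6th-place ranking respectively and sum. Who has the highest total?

B: 4·4 + 5·0 + 3·0 + 4·4 + 2·1 + 8·3 = 58
E: 4·2 + 5·1 + 3·2 + 4·3 + 2·0 + 8·4 = 63
F: 4·0 + 5·4 + 3·5 + 4·0 + 2·3 + 8·5 = 81
C: 4·3 + 5·2 + 3·1 + 4·1 + 2·2 + 8·2 = 49
A: 4·5 + 5·5 + 3·3 + 4·2 + 2·4 + 8·0 = 70
D: 4·1 + 5·3 + 3·4 + 4·5 + 2·5 + 8·1 = 69
F has the highest Borda score (81).

F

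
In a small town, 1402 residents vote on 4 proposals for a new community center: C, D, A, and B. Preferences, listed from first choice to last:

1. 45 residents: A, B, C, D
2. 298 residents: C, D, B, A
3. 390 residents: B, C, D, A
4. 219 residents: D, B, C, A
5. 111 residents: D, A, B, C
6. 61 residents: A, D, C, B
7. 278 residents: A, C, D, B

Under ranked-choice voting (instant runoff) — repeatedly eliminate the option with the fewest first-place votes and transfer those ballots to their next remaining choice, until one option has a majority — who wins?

D

Round 1: C 298, D 330, A 384, B 390. Eliminate C.
Round 2: D 628, A 384, B 390. Eliminate A.
Round 3: D 967, B 435. D has a majority.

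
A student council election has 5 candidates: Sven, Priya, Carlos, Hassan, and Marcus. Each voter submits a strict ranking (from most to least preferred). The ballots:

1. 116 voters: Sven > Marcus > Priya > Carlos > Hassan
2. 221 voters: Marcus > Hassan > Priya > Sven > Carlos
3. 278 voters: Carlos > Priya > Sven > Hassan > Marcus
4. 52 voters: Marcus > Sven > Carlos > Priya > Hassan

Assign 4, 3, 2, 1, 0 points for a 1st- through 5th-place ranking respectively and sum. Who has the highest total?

Sven: 116·4 + 221·1 + 278·2 + 52·3 = 1397
Priya: 116·2 + 221·2 + 278·3 + 52·1 = 1560
Carlos: 116·1 + 221·0 + 278·4 + 52·2 = 1332
Hassan: 116·0 + 221·3 + 278·1 + 52·0 = 941
Marcus: 116·3 + 221·4 + 278·0 + 52·4 = 1440
Priya has the highest Borda score (1560).

Priya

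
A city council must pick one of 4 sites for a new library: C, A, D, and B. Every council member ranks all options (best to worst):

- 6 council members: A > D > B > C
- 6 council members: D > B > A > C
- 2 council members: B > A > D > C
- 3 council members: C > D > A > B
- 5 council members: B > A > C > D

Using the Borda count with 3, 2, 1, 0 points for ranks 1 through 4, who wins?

A

C: 6·0 + 6·0 + 2·0 + 3·3 + 5·1 = 14
A: 6·3 + 6·1 + 2·2 + 3·1 + 5·2 = 41
D: 6·2 + 6·3 + 2·1 + 3·2 + 5·0 = 38
B: 6·1 + 6·2 + 2·3 + 3·0 + 5·3 = 39
A has the highest Borda score (41).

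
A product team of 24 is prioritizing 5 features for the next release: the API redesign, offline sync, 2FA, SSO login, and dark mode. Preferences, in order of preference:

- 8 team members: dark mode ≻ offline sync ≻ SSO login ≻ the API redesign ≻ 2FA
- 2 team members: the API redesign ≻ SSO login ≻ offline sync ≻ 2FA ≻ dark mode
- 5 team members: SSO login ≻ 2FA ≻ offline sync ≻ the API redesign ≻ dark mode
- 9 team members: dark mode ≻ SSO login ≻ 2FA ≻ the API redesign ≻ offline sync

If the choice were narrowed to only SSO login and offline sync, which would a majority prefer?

Voters preferring SSO login to offline sync: 16; preferring offline sync to SSO login: 8.
SSO login wins the head-to-head.

SSO login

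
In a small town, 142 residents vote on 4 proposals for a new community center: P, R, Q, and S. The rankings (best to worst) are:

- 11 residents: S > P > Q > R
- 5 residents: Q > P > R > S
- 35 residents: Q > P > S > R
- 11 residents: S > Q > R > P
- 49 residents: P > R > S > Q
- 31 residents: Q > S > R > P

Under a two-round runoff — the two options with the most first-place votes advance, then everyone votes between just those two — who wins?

Round 1 first-place votes: P 49, R 0, Q 71, S 22.
Q and P advance.
Runoff: Q is preferred to P by 82 voters; P by 60.
Q wins the runoff.

Q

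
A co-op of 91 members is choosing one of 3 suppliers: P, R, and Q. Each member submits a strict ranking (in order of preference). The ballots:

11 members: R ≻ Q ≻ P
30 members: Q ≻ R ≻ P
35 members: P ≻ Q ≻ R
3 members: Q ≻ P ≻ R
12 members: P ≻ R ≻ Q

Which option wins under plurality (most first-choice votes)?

P

First-place votes: P 47, R 11, Q 33.
P has the most first-place votes.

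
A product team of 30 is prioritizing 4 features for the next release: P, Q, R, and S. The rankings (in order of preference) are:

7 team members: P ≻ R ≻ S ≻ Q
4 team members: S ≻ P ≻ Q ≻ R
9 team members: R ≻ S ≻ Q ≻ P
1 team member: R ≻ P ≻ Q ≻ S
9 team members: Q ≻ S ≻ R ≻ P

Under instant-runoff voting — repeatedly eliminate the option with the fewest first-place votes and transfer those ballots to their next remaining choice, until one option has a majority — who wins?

Round 1: P 7, Q 9, R 10, S 4. Eliminate S.
Round 2: P 11, Q 9, R 10. Eliminate Q.
Round 3: P 11, R 19. R has a majority.

R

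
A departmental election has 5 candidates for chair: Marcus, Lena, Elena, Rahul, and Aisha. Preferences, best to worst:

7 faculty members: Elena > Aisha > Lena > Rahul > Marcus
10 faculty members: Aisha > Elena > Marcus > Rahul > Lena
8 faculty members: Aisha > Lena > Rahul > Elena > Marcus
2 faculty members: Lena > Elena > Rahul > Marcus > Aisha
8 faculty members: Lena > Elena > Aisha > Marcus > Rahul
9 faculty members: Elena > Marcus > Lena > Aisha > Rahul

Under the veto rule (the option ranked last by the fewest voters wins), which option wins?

Elena

Last-place votes: Marcus 15, Lena 10, Elena 0, Rahul 17, Aisha 2.
Elena is ranked last by the fewest voters, so Elena wins.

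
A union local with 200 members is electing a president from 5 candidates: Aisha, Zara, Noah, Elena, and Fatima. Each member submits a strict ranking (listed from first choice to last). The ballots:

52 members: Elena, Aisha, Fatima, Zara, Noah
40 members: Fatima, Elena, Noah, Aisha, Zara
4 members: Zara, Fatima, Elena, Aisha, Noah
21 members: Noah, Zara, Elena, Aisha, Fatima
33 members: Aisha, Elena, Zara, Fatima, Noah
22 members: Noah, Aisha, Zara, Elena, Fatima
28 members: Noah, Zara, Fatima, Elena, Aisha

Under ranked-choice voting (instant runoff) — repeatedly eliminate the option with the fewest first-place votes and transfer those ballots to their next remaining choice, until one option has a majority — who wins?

Round 1: Aisha 33, Zara 4, Noah 71, Elena 52, Fatima 40. Eliminate Zara.
Round 2: Aisha 33, Noah 71, Elena 52, Fatima 44. Eliminate Aisha.
Round 3: Noah 71, Elena 85, Fatima 44. Eliminate Fatima.
Round 4: Noah 71, Elena 129. Elena has a majority.

Elena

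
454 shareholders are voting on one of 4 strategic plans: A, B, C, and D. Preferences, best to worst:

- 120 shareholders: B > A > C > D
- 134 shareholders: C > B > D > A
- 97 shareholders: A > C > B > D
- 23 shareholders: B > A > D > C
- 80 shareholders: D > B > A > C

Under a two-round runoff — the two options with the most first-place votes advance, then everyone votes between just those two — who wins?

C

Round 1 first-place votes: A 97, B 143, C 134, D 80.
B and C advance.
Runoff: B is preferred to C by 223 voters; C by 231.
C wins the runoff.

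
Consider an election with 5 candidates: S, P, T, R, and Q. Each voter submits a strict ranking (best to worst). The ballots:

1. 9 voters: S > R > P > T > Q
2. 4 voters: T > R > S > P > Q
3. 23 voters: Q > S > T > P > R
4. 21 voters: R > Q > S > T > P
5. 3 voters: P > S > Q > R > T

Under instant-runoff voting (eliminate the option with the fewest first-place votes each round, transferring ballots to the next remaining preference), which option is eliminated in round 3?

S

Round 1: S 9, P 3, T 4, R 21, Q 23. Eliminate P.
Round 2: S 12, T 4, R 21, Q 23. Eliminate T.
Round 3: S 12, R 25, Q 23. Eliminate S.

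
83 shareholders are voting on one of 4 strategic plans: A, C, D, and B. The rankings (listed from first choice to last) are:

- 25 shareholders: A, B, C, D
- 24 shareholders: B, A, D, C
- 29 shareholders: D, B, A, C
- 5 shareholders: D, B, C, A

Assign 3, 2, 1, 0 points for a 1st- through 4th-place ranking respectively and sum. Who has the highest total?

B

A: 25·3 + 24·2 + 29·1 + 5·0 = 152
C: 25·1 + 24·0 + 29·0 + 5·1 = 30
D: 25·0 + 24·1 + 29·3 + 5·3 = 126
B: 25·2 + 24·3 + 29·2 + 5·2 = 190
B has the highest Borda score (190).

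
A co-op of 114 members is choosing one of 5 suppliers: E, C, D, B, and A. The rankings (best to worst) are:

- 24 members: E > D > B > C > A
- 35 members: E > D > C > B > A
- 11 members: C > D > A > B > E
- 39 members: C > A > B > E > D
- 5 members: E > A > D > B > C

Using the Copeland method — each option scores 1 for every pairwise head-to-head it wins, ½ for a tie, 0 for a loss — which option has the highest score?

E: beats C, D, B, and A → score 4.
C: beats B and A; loses to E and D → score 2.
D: beats C, B, and A; loses to E → score 3.
B: beats A; loses to E, C, and D → score 1.
A: loses to E, C, D, and B → score 0.
E has the best pairwise record.

E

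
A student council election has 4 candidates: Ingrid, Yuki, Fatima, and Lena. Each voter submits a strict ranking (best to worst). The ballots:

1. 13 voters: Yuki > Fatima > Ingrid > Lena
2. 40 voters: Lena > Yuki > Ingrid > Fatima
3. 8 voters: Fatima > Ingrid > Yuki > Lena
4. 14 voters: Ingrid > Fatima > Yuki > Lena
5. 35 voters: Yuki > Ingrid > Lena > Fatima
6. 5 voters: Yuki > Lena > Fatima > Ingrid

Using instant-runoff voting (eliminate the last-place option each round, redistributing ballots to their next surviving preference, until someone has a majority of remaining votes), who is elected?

Round 1: Ingrid 14, Yuki 53, Fatima 8, Lena 40. Eliminate Fatima.
Round 2: Ingrid 22, Yuki 53, Lena 40. Eliminate Ingrid.
Round 3: Yuki 75, Lena 40. Yuki has a majority.

Yuki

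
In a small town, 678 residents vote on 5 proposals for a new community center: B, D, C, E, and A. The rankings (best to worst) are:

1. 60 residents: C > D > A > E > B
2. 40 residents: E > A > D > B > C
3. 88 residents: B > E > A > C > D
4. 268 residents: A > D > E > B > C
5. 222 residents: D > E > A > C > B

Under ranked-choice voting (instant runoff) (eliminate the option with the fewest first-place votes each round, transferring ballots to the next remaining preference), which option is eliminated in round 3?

Round 1: B 88, D 222, C 60, E 40, A 268. Eliminate E.
Round 2: B 88, D 222, C 60, A 308. Eliminate C.
Round 3: B 88, D 282, A 308. Eliminate B.

B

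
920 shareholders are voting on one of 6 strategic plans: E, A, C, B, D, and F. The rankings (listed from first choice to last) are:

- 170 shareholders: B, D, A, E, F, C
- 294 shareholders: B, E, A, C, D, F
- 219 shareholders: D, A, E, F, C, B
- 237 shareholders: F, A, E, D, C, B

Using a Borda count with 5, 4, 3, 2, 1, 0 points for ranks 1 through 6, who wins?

A

E: 170·2 + 294·4 + 219·3 + 237·3 = 2884
A: 170·3 + 294·3 + 219·4 + 237·4 = 3216
C: 170·0 + 294·2 + 219·1 + 237·1 = 1044
B: 170·5 + 294·5 + 219·0 + 237·0 = 2320
D: 170·4 + 294·1 + 219·5 + 237·2 = 2543
F: 170·1 + 294·0 + 219·2 + 237·5 = 1793
A has the highest Borda score (3216).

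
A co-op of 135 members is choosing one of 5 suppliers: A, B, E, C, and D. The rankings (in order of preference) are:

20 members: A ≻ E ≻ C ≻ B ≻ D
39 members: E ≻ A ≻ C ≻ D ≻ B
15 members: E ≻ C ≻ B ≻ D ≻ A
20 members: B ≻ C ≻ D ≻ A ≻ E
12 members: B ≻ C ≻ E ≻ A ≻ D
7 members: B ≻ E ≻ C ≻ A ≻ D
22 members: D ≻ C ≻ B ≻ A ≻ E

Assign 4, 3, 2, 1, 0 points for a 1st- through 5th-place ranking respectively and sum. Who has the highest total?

C

A: 20·4 + 39·3 + 15·0 + 20·1 + 12·1 + 7·1 + 22·1 = 258
B: 20·1 + 39·0 + 15·2 + 20·4 + 12·4 + 7·4 + 22·2 = 250
E: 20·3 + 39·4 + 15·4 + 20·0 + 12·2 + 7·3 + 22·0 = 321
C: 20·2 + 39·2 + 15·3 + 20·3 + 12·3 + 7·2 + 22·3 = 339
D: 20·0 + 39·1 + 15·1 + 20·2 + 12·0 + 7·0 + 22·4 = 182
C has the highest Borda score (339).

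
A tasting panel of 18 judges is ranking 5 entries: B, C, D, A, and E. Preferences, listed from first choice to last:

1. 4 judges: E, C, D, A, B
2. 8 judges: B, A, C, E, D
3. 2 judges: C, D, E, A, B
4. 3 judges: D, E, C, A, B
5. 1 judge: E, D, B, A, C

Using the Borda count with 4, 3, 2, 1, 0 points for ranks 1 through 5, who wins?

C

B: 4·0 + 8·4 + 2·0 + 3·0 + 1·2 = 34
C: 4·3 + 8·2 + 2·4 + 3·2 + 1·0 = 42
D: 4·2 + 8·0 + 2·3 + 3·4 + 1·3 = 29
A: 4·1 + 8·3 + 2·1 + 3·1 + 1·1 = 34
E: 4·4 + 8·1 + 2·2 + 3·3 + 1·4 = 41
C has the highest Borda score (42).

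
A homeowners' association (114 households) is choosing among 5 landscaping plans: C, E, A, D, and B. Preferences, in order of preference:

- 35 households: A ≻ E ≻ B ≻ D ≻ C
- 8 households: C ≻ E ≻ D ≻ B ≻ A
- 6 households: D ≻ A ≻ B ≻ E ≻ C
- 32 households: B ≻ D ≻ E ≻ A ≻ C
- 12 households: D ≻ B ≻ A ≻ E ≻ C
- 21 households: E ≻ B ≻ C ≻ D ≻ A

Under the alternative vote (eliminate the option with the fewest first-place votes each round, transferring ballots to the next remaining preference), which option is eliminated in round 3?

E

Round 1: C 8, E 21, A 35, D 18, B 32. Eliminate C.
Round 2: E 29, A 35, D 18, B 32. Eliminate D.
Round 3: E 29, A 41, B 44. Eliminate E.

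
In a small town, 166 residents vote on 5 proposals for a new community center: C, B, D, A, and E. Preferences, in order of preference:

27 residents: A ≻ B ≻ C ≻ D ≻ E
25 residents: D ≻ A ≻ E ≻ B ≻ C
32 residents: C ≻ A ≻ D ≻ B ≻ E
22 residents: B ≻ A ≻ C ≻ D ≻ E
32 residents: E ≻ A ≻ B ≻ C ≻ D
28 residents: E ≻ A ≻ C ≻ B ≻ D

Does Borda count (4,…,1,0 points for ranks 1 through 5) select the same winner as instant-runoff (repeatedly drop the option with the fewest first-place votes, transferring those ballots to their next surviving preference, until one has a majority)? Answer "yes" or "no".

Borda — scores: C 314, B 318, D 213, A 525, E 290. Winner: A.
Instant-runoff — R1 C 32, B 22, D 25, A 27, E 60 (B out); R2 C 32, D 25, A 49, E 60 (D out); R3 C 32, A 74, E 60 (C out); R4 A 106, E 60 (A winner). Winner: A.
The two methods agree.

yes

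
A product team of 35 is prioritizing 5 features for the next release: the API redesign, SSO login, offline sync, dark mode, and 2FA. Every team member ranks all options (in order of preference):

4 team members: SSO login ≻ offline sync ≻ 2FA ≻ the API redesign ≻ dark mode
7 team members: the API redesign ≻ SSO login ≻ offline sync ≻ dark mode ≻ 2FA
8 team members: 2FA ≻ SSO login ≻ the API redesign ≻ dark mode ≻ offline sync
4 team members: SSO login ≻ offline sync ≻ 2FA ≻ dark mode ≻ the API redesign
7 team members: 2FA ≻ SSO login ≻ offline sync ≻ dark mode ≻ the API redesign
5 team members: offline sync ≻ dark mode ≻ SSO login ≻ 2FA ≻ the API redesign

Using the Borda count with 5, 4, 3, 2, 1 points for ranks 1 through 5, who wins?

the API redesign: 4·2 + 7·5 + 8·3 + 4·1 + 7·1 + 5·1 = 83
SSO login: 4·5 + 7·4 + 8·4 + 4·5 + 7·4 + 5·3 = 143
offline sync: 4·4 + 7·3 + 8·1 + 4·4 + 7·3 + 5·5 = 107
dark mode: 4·1 + 7·2 + 8·2 + 4·2 + 7·2 + 5·4 = 76
2FA: 4·3 + 7·1 + 8·5 + 4·3 + 7·5 + 5·2 = 116
SSO login has the highest Borda score (143).

SSO login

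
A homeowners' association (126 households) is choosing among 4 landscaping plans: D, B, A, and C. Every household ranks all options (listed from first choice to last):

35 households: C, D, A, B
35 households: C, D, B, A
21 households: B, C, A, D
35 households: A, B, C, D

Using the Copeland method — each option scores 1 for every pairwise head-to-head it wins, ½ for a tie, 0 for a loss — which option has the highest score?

D: beats B and A; loses to C → score 2.
B: loses to D, A, and C → score 0.
A: beats B; loses to D and C → score 1.
C: beats D, B, and A → score 3.
C has the best pairwise record.

C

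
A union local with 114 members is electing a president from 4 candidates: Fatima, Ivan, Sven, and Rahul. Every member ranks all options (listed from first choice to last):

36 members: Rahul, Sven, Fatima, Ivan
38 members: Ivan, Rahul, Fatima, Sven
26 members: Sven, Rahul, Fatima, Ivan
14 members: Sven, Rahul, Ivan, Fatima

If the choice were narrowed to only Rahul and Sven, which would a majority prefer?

Rahul

Voters preferring Rahul to Sven: 74; preferring Sven to Rahul: 40.
Rahul wins the head-to-head.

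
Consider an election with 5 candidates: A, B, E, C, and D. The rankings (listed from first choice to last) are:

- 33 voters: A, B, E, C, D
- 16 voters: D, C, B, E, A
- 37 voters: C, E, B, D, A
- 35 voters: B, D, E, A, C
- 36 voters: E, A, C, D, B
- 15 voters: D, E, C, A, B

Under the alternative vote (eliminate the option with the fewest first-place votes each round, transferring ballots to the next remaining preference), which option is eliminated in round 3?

E

Round 1: A 33, B 35, E 36, C 37, D 31. Eliminate D.
Round 2: A 33, B 35, E 51, C 53. Eliminate A.
Round 3: B 68, E 51, C 53. Eliminate E.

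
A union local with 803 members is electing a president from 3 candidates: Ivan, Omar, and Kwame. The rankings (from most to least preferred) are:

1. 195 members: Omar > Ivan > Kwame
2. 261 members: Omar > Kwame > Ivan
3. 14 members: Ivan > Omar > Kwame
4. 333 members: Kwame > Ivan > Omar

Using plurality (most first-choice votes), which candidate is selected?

First-place votes: Ivan 14, Omar 456, Kwame 333.
Omar has the most first-place votes.

Omar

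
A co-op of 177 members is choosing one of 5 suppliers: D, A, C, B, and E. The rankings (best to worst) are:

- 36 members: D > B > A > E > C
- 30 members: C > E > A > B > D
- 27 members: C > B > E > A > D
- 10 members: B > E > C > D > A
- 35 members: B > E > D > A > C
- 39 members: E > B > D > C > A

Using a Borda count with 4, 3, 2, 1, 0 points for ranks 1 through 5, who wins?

B

D: 36·4 + 30·0 + 27·0 + 10·1 + 35·2 + 39·2 = 302
A: 36·2 + 30·2 + 27·1 + 10·0 + 35·1 + 39·0 = 194
C: 36·0 + 30·4 + 27·4 + 10·2 + 35·0 + 39·1 = 287
B: 36·3 + 30·1 + 27·3 + 10·4 + 35·4 + 39·3 = 516
E: 36·1 + 30·3 + 27·2 + 10·3 + 35·3 + 39·4 = 471
B has the highest Borda score (516).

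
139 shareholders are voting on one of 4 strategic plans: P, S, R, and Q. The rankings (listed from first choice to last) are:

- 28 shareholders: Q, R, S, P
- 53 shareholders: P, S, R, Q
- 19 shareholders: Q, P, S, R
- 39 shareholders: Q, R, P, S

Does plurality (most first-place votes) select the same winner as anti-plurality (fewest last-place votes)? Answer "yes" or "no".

Plurality — first-place votes: P 53, S 0, R 0, Q 86. Winner: Q.
Anti-plurality — last-place votes: P 28, S 39, R 19, Q 53. Winner: R.
The two methods disagree.

no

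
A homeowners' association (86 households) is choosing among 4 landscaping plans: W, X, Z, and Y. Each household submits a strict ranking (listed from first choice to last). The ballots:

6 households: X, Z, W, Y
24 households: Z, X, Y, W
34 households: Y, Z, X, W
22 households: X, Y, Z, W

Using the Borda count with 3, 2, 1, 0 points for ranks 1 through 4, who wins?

Z

W: 6·1 + 24·0 + 34·0 + 22·0 = 6
X: 6·3 + 24·2 + 34·1 + 22·3 = 166
Z: 6·2 + 24·3 + 34·2 + 22·1 = 174
Y: 6·0 + 24·1 + 34·3 + 22·2 = 170
Z has the highest Borda score (174).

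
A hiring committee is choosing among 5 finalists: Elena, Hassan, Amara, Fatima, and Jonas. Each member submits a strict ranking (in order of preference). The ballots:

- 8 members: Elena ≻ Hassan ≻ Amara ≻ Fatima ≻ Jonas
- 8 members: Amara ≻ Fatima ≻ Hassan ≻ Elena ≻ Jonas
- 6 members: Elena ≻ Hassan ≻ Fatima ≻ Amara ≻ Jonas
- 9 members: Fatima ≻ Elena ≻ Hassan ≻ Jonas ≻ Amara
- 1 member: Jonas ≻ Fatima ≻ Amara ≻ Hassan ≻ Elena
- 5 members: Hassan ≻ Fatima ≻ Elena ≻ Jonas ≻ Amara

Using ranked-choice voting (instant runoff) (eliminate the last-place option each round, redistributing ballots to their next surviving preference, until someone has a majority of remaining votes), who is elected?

Round 1: Elena 14, Hassan 5, Amara 8, Fatima 9, Jonas 1. Eliminate Jonas.
Round 2: Elena 14, Hassan 5, Amara 8, Fatima 10. Eliminate Hassan.
Round 3: Elena 14, Amara 8, Fatima 15. Eliminate Amara.
Round 4: Elena 14, Fatima 23. Fatima has a majority.

Fatima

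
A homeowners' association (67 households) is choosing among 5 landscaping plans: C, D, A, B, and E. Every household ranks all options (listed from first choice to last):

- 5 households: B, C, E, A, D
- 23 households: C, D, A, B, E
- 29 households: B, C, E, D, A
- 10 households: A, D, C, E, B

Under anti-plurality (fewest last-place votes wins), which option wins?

C

Last-place votes: C 0, D 5, A 29, B 10, E 23.
C is ranked last by the fewest voters, so C wins.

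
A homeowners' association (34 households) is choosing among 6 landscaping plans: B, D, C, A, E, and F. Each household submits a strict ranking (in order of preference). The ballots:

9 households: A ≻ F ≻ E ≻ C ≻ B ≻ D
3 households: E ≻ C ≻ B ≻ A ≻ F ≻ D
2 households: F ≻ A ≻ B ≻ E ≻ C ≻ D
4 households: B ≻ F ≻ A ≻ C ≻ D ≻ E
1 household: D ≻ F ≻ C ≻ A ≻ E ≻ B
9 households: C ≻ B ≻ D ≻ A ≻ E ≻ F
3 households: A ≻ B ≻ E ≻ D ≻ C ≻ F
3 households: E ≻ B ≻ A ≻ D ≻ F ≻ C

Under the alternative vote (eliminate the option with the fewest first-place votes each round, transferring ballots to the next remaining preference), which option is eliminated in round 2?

Round 1: B 4, D 1, C 9, A 12, E 6, F 2. Eliminate D.
Round 2: B 4, C 9, A 12, E 6, F 3. Eliminate F.

F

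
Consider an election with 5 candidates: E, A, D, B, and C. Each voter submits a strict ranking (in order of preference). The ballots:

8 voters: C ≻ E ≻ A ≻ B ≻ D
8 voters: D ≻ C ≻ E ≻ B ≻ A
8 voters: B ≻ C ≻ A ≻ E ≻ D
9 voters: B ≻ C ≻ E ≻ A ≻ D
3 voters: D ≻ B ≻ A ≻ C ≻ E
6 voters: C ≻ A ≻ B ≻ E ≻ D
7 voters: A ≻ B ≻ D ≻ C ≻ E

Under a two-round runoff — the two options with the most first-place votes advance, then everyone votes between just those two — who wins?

B

Round 1 first-place votes: E 0, A 7, D 11, B 17, C 14.
B and C advance.
Runoff: B is preferred to C by 27 voters; C by 22.
B wins the runoff.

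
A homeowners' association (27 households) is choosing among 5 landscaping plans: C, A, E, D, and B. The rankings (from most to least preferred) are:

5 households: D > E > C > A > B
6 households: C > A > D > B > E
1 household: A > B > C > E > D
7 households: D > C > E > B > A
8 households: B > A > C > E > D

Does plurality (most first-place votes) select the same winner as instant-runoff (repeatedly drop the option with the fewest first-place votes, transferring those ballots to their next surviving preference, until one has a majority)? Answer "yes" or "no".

yes

Plurality — first-place votes: C 6, A 1, E 0, D 12, B 8. Winner: D.
Instant-runoff — R1 C 6, A 1, E 0, D 12, B 8 (E out); R2 C 6, A 1, D 12, B 8 (A out); R3 C 6, D 12, B 9 (C out); R4 D 18, B 9 (D winner). Winner: D.
The two methods agree.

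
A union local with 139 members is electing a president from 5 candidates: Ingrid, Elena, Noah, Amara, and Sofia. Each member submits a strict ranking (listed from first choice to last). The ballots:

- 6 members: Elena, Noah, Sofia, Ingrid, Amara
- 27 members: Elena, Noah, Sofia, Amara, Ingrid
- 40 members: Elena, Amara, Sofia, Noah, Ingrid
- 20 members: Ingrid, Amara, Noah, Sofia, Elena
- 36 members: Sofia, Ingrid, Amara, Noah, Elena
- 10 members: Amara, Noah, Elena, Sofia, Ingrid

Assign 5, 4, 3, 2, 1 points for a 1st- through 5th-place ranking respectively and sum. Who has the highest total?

Ingrid: 6·2 + 27·1 + 40·1 + 20·5 + 36·4 + 10·1 = 333
Elena: 6·5 + 27·5 + 40·5 + 20·1 + 36·1 + 10·3 = 451
Noah: 6·4 + 27·4 + 40·2 + 20·3 + 36·2 + 10·4 = 384
Amara: 6·1 + 27·2 + 40·4 + 20·4 + 36·3 + 10·5 = 458
Sofia: 6·3 + 27·3 + 40·3 + 20·2 + 36·5 + 10·2 = 459
Sofia has the highest Borda score (459).

Sofia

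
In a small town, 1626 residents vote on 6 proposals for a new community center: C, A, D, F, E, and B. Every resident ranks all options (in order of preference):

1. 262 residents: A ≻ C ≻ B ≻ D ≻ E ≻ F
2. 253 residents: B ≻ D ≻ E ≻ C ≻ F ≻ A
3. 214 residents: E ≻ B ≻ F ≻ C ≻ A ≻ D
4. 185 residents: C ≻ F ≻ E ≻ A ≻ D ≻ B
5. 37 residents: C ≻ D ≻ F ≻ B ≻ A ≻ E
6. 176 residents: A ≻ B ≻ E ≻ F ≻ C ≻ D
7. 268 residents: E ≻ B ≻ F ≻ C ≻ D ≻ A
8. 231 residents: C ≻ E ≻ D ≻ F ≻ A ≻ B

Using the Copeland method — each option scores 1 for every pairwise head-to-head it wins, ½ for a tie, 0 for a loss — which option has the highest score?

C: beats A, D, and F; loses to E and B → score 3.
A: beats D and B; loses to C, F, and E → score 2.
D: loses to C, A, F, E, and B → score 0.
F: beats A and D; loses to C, E, and B → score 2.
E: beats C, A, D, F, and B → score 5.
B: beats C, D, and F; loses to A and E → score 3.
E has the best pairwise record.

E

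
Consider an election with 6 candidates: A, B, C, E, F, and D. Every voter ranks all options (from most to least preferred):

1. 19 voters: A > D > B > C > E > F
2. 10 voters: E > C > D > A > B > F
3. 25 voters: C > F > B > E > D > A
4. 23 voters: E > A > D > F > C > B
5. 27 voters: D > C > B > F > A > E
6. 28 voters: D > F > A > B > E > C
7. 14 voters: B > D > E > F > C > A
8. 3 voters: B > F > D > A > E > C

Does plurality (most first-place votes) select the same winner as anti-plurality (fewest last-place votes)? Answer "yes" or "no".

yes

Plurality — first-place votes: A 19, B 17, C 25, E 33, F 0, D 55. Winner: D.
Anti-plurality — last-place votes: A 39, B 23, C 31, E 27, F 29, D 0. Winner: D.
The two methods agree.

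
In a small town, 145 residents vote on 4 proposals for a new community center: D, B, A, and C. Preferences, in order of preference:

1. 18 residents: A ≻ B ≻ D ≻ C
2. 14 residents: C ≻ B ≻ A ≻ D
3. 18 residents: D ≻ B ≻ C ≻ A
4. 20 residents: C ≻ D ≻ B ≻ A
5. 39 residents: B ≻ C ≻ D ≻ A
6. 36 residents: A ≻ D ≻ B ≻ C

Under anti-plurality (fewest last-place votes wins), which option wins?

Last-place votes: D 14, B 0, A 77, C 54.
B is ranked last by the fewest voters, so B wins.

B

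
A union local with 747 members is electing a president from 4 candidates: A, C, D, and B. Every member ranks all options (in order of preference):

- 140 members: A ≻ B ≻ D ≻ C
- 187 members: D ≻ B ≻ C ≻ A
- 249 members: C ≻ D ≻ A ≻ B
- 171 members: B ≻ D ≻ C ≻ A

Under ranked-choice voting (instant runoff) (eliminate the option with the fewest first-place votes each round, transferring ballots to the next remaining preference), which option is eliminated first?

A

Round 1: A 140, C 249, D 187, B 171. Eliminate A.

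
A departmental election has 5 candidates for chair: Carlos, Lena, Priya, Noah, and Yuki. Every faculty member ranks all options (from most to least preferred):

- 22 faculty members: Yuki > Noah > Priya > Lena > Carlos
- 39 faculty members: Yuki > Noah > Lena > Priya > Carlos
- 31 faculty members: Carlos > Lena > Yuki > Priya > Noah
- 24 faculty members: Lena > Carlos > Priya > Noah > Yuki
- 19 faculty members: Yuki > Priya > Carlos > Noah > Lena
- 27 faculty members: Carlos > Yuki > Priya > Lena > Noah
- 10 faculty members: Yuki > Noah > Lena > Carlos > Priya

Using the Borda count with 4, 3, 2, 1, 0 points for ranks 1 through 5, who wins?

Carlos: 22·0 + 39·0 + 31·4 + 24·3 + 19·2 + 27·4 + 10·1 = 352
Lena: 22·1 + 39·2 + 31·3 + 24·4 + 19·0 + 27·1 + 10·2 = 336
Priya: 22·2 + 39·1 + 31·1 + 24·2 + 19·3 + 27·2 + 10·0 = 273
Noah: 22·3 + 39·3 + 31·0 + 24·1 + 19·1 + 27·0 + 10·3 = 256
Yuki: 22·4 + 39·4 + 31·2 + 24·0 + 19·4 + 27·3 + 10·4 = 503
Yuki has the highest Borda score (503).

Yuki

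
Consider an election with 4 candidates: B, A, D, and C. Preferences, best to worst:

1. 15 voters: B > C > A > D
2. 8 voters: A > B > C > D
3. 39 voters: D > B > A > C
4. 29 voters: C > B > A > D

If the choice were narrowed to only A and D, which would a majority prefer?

Voters preferring A to D: 52; preferring D to A: 39.
A wins the head-to-head.

A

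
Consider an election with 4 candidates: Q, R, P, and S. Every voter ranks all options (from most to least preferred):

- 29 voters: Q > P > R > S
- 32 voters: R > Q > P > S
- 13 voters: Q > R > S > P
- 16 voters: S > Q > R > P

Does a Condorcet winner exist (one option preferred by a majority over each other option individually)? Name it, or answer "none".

Q

Q vs R: 58–32 for Q.
Q vs P: 90–0 for Q.
Q vs S: 74–16 for Q.
Q beats every other option head-to-head.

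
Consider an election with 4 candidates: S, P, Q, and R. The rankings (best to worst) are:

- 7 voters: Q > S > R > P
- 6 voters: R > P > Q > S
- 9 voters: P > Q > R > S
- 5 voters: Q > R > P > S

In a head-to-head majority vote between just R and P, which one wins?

Voters preferring R to P: 18; preferring P to R: 9.
R wins the head-to-head.

R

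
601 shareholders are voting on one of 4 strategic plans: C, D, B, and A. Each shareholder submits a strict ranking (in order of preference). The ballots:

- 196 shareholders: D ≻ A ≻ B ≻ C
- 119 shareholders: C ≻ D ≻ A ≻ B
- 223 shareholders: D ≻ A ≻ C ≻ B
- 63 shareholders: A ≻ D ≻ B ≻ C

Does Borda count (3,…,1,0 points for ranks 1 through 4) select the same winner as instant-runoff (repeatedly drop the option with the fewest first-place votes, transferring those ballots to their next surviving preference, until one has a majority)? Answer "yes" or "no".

yes

Borda — scores: C 580, D 1621, B 259, A 1146. Winner: D.
Instant-runoff — R1 C 119, D 419, B 0, A 63 (D winner). Winner: D.
The two methods agree.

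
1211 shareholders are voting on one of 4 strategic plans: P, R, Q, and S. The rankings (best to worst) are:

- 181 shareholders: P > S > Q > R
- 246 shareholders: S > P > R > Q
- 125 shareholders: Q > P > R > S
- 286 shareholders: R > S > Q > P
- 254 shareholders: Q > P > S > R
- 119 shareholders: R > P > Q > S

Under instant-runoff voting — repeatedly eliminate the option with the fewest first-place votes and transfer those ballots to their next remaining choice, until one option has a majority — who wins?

S

Round 1: P 181, R 405, Q 379, S 246. Eliminate P.
Round 2: R 405, Q 379, S 427. Eliminate Q.
Round 3: R 530, S 681. S has a majority.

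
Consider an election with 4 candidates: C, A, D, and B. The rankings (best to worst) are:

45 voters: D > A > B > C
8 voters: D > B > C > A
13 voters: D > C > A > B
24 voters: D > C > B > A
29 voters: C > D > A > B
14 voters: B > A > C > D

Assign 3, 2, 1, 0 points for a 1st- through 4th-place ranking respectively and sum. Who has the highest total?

D

C: 45·0 + 8·1 + 13·2 + 24·2 + 29·3 + 14·1 = 183
A: 45·2 + 8·0 + 13·1 + 24·0 + 29·1 + 14·2 = 160
D: 45·3 + 8·3 + 13·3 + 24·3 + 29·2 + 14·0 = 328
B: 45·1 + 8·2 + 13·0 + 24·1 + 29·0 + 14·3 = 127
D has the highest Borda score (328).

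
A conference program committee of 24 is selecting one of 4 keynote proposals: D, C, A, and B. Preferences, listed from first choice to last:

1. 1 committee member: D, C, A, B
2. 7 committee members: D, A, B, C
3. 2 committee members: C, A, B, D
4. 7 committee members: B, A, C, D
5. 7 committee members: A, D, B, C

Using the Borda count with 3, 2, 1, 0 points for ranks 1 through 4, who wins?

A

D: 1·3 + 7·3 + 2·0 + 7·0 + 7·2 = 38
C: 1·2 + 7·0 + 2·3 + 7·1 + 7·0 = 15
A: 1·1 + 7·2 + 2·2 + 7·2 + 7·3 = 54
B: 1·0 + 7·1 + 2·1 + 7·3 + 7·1 = 37
A has the highest Borda score (54).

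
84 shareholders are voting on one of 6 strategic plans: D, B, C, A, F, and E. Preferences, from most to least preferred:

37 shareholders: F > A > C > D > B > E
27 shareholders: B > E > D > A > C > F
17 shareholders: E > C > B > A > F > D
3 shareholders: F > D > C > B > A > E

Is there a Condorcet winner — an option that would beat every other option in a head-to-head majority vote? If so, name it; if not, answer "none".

Checking pairwise contests:
B beats D 44–40.
C beats B 57–27.
A beats C 64–20.
B beats A 47–37.
B beats F 44–40.
B beats E 67–17.
Every option loses at least one head-to-head, so there is no Condorcet winner.

none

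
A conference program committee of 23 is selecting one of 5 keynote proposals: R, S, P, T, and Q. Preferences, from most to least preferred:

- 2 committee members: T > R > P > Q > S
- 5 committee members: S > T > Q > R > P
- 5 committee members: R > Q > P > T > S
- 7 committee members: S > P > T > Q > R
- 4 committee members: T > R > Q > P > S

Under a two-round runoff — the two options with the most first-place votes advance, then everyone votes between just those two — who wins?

S

Round 1 first-place votes: R 5, S 12, P 0, T 6, Q 0.
S and T advance.
Runoff: S is preferred to T by 12 voters; T by 11.
S wins the runoff.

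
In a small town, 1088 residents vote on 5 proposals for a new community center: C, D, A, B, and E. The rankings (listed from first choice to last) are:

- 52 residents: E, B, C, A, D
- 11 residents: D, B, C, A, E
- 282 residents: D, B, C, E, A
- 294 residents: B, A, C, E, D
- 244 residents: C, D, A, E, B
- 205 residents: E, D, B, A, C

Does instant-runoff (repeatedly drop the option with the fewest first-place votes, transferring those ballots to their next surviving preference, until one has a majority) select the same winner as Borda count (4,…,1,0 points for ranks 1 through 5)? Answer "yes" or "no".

no

Instant-runoff — R1 C 244, D 293, A 0, B 294, E 257 (A out); R2 C 244, D 293, B 294, E 257 (C out); R3 D 537, B 294, E 257 (E out); R4 D 742, B 346 (D winner). Winner: D.
Borda — scores: C 2254, D 2519, A 1638, B 2621, E 1848. Winner: B.
The two methods disagree.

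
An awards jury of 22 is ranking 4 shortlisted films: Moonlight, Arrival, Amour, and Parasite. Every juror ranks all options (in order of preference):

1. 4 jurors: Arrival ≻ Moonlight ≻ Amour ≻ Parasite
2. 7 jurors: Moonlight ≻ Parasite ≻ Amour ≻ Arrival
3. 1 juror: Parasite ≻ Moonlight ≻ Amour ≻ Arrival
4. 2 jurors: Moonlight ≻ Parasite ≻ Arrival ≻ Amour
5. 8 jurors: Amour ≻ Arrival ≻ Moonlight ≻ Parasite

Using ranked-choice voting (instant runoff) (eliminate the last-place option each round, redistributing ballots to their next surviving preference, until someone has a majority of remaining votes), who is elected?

Moonlight

Round 1: Moonlight 9, Arrival 4, Amour 8, Parasite 1. Eliminate Parasite.
Round 2: Moonlight 10, Arrival 4, Amour 8. Eliminate Arrival.
Round 3: Moonlight 14, Amour 8. Moonlight has a majority.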